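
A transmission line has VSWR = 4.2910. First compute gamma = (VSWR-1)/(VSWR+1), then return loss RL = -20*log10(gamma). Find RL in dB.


gamma = (4.2910 - 1) / (4.2910 + 1) = 0.6219996
RL = -20 * log10(0.6219996) = 4.124 dB

4.124 dB


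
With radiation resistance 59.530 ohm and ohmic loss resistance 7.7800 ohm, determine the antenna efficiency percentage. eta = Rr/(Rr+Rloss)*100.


eta = 59.530 / (59.530 + 7.7800) * 100 = 88.44%

88.44%


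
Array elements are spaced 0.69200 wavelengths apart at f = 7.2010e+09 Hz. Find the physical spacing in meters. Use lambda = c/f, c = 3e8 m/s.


lambda = c / f = 3.0000e+08 / 7.2010e+09 = 0.04166088 m
d = 0.69200 * 0.04166088 = 0.02883 m

0.02883 m


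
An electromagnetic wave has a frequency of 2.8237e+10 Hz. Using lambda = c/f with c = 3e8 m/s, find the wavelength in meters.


lambda = c / f = 3.0000e+08 / 2.8237e+10 = 0.01062 m

0.01062 m


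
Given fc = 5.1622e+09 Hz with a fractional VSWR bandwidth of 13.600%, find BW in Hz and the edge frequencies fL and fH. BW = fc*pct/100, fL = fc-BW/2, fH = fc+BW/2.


BW = 5.1622e+09 * 13.600/100 = 7.020592e+08 Hz
fL = 5.1622e+09 - 7.020592e+08/2 = 4.811e+09 Hz
fH = 5.1622e+09 + 7.020592e+08/2 = 5.513e+09 Hz

BW=7.021e+08 Hz, fL=4.811e+09 Hz, fH=5.513e+09 Hz


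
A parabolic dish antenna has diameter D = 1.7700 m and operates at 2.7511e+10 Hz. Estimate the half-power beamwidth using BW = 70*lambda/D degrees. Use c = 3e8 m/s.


lambda = c / f = 3.0000e+08 / 2.7511e+10 = 0.01090473 m
BW = 70 * 0.01090473 / 1.7700 = 0.4313 deg

0.4313 deg


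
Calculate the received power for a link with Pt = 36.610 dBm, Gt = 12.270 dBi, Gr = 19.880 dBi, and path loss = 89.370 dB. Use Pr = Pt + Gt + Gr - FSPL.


Pr = 36.610 + 12.270 + 19.880 - 89.370 = -20.61 dBm

-20.61 dBm


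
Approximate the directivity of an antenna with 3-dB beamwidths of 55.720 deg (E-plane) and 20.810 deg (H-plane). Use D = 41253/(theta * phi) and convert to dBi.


D_linear = 41253 / (55.720 * 20.810) = 35.57725
D_dBi = 10 * log10(35.57725) = 15.51 dBi

15.51 dBi


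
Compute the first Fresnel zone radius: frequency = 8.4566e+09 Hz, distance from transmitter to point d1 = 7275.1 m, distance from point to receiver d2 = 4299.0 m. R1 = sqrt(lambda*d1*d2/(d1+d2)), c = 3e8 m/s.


lambda = c / f = 3.0000e+08 / 8.4566e+09 = 0.03547525 m
R1 = sqrt(0.03547525 * 7275.1 * 4299.0 / (7275.1 + 4299.0)) = 9.791 m

9.791 m


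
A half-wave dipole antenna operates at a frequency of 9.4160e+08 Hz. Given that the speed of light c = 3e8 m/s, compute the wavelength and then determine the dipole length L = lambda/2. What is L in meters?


lambda = c / f = 3.0000e+08 / 9.4160e+08 = 0.3186066 m
L = lambda / 2 = 0.3186066 / 2 = 0.1593 m

0.1593 m


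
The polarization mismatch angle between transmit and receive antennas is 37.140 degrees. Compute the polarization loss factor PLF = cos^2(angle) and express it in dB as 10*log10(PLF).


PLF_linear = cos^2(37.140 deg) = 0.6354682
PLF_dB = 10 * log10(0.6354682) = -1.969 dB

-1.969 dB


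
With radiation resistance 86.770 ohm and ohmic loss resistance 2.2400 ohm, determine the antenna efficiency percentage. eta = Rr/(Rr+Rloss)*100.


eta = 86.770 / (86.770 + 2.2400) * 100 = 97.48%

97.48%


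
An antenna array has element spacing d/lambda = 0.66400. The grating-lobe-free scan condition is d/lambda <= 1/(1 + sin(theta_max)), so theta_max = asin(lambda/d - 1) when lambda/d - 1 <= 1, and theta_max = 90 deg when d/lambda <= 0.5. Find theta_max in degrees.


lambda/d - 1 = 1/0.66400 - 1 = 0.5060241
theta_max = asin(0.5060241) = 30.40 deg

30.40 deg


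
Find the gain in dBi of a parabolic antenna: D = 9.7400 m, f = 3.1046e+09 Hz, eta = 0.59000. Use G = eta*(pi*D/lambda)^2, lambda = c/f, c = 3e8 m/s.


lambda = c / f = 3.0000e+08 / 3.1046e+09 = 0.09663081 m
G_linear = 0.59000 * (pi * 9.7400 / 0.09663081)^2 = 59161.40
G_dBi = 10 * log10(59161.40) = 47.72 dBi

47.72 dBi


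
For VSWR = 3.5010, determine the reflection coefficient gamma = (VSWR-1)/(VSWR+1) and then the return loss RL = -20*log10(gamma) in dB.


gamma = (3.5010 - 1) / (3.5010 + 1) = 0.5556543
RL = -20 * log10(0.5556543) = 5.104 dB

5.104 dB


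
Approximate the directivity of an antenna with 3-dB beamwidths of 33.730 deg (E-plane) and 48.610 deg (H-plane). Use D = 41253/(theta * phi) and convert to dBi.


D_linear = 41253 / (33.730 * 48.610) = 25.16017
D_dBi = 10 * log10(25.16017) = 14.01 dBi

14.01 dBi


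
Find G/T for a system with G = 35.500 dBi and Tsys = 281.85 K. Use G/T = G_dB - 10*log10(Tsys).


G/T = 35.500 - 10*log10(281.85) = 35.500 - 24.50018 = 11.00 dB/K

11.00 dB/K


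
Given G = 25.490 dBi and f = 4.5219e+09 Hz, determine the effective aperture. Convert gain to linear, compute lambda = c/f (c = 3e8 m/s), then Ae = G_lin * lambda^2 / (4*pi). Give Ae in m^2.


lambda = c / f = 3.0000e+08 / 4.5219e+09 = 0.06634379 m
G_linear = 10^(25.490/10) = 353.9973
Ae = G_linear * lambda^2 / (4*pi) = 353.9973 * 0.06634379^2 / (4*pi) = 0.1240 m^2

0.1240 m^2


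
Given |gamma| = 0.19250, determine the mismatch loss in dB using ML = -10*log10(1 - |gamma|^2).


ML = -10 * log10(1 - 0.19250^2) = -10 * log10(0.96294375) = 0.1640 dB

0.1640 dB


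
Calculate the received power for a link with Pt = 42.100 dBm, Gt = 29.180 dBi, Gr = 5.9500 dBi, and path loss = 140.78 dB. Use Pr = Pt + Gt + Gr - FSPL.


Pr = 42.100 + 29.180 + 5.9500 - 140.78 = -63.55 dBm

-63.55 dBm


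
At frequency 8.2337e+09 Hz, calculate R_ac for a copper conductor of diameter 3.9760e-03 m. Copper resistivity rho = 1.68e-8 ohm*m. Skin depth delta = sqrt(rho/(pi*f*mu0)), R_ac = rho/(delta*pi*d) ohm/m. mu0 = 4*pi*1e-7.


delta = sqrt(1.68e-8 / (pi * 8.2337e+09 * 4*pi*1e-7)) = 7.189145e-07 m
R_ac = 1.68e-8 / (7.189145e-07 * pi * 3.9760e-03) = 1.871 ohm/m

1.871 ohm/m


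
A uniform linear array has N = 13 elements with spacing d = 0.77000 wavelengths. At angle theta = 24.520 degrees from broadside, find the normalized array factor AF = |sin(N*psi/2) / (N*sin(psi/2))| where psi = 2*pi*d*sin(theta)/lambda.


psi = 2*pi*0.77000*sin(24.520 deg) = 2.007844 rad
AF = |sin(13*2.007844/2) / (13*sin(2.007844/2))| = 0.04248

0.04248


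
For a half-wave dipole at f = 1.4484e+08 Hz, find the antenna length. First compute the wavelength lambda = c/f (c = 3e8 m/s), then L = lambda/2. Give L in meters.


lambda = c / f = 3.0000e+08 / 1.4484e+08 = 2.071251 m
L = lambda / 2 = 2.071251 / 2 = 1.036 m

1.036 m


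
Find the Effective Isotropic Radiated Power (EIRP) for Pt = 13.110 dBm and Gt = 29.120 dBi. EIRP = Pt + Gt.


EIRP = Pt + Gt = 13.110 + 29.120 = 42.23 dBm

42.23 dBm


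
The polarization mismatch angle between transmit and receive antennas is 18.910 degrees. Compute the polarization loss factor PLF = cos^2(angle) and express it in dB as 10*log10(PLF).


PLF_linear = cos^2(18.910 deg) = 0.8949705
PLF_dB = 10 * log10(0.8949705) = -0.4819 dB

-0.4819 dB


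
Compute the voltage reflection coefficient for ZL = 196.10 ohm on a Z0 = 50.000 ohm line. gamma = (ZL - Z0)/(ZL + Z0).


gamma = (196.10 - 50.000) / (196.10 + 50.000) = 0.5937

0.5937


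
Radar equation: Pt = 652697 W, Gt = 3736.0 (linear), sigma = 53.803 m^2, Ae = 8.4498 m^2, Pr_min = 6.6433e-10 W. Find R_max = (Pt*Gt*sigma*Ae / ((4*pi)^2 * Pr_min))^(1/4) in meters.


R^4 = 652697*3736.0*53.803*8.4498 / ((4*pi)^2 * 6.6433e-10) = 1.056739e+19
R_max = 1.056739e+19^0.25 = 57015 m

57015 m


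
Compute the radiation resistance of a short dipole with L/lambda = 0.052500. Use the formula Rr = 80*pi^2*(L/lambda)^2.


Rr = 80 * pi^2 * (0.052500)^2 = 80 * 9.869604 * 2.756250e-03 = 2.176 ohm

2.176 ohm


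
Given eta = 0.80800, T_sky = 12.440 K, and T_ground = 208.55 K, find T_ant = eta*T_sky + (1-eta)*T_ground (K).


T_ant = 0.80800 * 12.440 + (1 - 0.80800) * 208.55 = 50.09 K

50.09 K


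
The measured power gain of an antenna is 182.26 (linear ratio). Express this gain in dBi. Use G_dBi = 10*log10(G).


G_dBi = 10 * log10(182.26) = 22.61 dBi

22.61 dBi


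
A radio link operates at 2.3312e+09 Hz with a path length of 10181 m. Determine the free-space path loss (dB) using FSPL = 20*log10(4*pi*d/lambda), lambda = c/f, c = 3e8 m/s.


lambda = c / f = 3.0000e+08 / 2.3312e+09 = 0.1286891 m
FSPL = 20 * log10(4*pi*10181/0.1286891) = 119.9 dB

119.9 dB


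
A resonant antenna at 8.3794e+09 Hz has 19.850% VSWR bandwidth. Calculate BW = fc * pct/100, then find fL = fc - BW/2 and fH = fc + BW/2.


BW = 8.3794e+09 * 19.850/100 = 1.663311e+09 Hz
fL = 8.3794e+09 - 1.663311e+09/2 = 7.548e+09 Hz
fH = 8.3794e+09 + 1.663311e+09/2 = 9.211e+09 Hz

BW=1.663e+09 Hz, fL=7.548e+09 Hz, fH=9.211e+09 Hz


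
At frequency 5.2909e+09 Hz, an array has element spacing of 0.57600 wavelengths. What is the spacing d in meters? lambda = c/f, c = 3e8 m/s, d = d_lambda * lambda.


lambda = c / f = 3.0000e+08 / 5.2909e+09 = 0.05670113 m
d = 0.57600 * 0.05670113 = 0.03266 m

0.03266 m


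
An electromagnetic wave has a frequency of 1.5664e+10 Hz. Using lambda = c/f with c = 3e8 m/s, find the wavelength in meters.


lambda = c / f = 3.0000e+08 / 1.5664e+10 = 0.01915 m

0.01915 m


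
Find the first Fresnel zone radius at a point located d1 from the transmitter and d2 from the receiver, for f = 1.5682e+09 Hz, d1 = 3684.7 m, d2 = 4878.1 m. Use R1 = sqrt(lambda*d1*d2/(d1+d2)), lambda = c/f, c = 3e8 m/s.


lambda = c / f = 3.0000e+08 / 1.5682e+09 = 0.1913021 m
R1 = sqrt(0.1913021 * 3684.7 * 4878.1 / (3684.7 + 4878.1)) = 20.04 m

20.04 m


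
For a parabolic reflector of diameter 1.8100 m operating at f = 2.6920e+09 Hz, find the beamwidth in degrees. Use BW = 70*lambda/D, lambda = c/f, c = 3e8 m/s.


lambda = c / f = 3.0000e+08 / 2.6920e+09 = 0.1114413 m
BW = 70 * 0.1114413 / 1.8100 = 4.310 deg

4.310 deg


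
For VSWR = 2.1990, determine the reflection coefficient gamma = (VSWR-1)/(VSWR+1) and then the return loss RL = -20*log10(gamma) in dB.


gamma = (2.1990 - 1) / (2.1990 + 1) = 0.3748046
RL = -20 * log10(0.3748046) = 8.524 dB

8.524 dB


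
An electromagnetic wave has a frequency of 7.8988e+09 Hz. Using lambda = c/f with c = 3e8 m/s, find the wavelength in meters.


lambda = c / f = 3.0000e+08 / 7.8988e+09 = 0.03798 m

0.03798 m


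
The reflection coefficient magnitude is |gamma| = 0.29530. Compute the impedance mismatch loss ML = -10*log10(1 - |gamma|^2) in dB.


ML = -10 * log10(1 - 0.29530^2) = -10 * log10(0.91279791) = 0.3963 dB

0.3963 dB


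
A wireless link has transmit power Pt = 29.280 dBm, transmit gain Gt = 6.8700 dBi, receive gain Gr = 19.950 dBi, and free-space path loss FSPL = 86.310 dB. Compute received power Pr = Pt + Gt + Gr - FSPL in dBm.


Pr = 29.280 + 6.8700 + 19.950 - 86.310 = -30.21 dBm

-30.21 dBm


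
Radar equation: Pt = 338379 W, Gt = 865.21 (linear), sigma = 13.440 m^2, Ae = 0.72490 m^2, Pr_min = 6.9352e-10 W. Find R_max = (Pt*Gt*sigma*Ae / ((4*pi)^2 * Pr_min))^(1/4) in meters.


R^4 = 338379*865.21*13.440*0.72490 / ((4*pi)^2 * 6.9352e-10) = 2.604495e+16
R_max = 2.604495e+16^0.25 = 12704 m

12704 m


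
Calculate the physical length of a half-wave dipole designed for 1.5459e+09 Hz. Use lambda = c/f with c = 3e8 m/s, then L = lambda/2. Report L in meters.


lambda = c / f = 3.0000e+08 / 1.5459e+09 = 0.1940617 m
L = lambda / 2 = 0.1940617 / 2 = 0.09703 m

0.09703 m


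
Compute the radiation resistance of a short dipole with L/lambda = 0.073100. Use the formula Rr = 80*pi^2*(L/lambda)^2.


Rr = 80 * pi^2 * (0.073100)^2 = 80 * 9.869604 * 5.343610e-03 = 4.219 ohm

4.219 ohm


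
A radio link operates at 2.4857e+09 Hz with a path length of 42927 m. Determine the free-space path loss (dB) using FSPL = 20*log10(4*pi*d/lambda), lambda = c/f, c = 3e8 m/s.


lambda = c / f = 3.0000e+08 / 2.4857e+09 = 0.1206903 m
FSPL = 20 * log10(4*pi*42927/0.1206903) = 133.0 dB

133.0 dB


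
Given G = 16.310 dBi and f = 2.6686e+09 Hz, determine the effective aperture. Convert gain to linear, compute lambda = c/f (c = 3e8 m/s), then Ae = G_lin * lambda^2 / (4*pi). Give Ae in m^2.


lambda = c / f = 3.0000e+08 / 2.6686e+09 = 0.1124185 m
G_linear = 10^(16.310/10) = 42.75629
Ae = G_linear * lambda^2 / (4*pi) = 42.75629 * 0.1124185^2 / (4*pi) = 0.04300 m^2

0.04300 m^2


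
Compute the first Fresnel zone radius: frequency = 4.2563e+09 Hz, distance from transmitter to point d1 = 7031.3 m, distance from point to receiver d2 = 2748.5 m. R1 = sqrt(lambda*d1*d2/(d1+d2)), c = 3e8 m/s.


lambda = c / f = 3.0000e+08 / 4.2563e+09 = 0.07048375 m
R1 = sqrt(0.07048375 * 7031.3 * 2748.5 / (7031.3 + 2748.5)) = 11.80 m

11.80 m


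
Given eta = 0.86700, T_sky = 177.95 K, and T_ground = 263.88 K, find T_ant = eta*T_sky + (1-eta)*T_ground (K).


T_ant = 0.86700 * 177.95 + (1 - 0.86700) * 263.88 = 189.4 K

189.4 K


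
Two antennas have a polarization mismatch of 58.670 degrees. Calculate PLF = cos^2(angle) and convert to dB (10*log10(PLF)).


PLF_linear = cos^2(58.670 deg) = 0.2703651
PLF_dB = 10 * log10(0.2703651) = -5.680 dB

-5.680 dB


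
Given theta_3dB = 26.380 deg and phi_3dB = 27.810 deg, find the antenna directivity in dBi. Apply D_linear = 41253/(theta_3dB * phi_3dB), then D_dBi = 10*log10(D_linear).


D_linear = 41253 / (26.380 * 27.810) = 56.23151
D_dBi = 10 * log10(56.23151) = 17.50 dBi

17.50 dBi


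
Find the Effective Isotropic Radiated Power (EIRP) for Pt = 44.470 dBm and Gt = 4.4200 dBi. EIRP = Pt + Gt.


EIRP = Pt + Gt = 44.470 + 4.4200 = 48.89 dBm

48.89 dBm


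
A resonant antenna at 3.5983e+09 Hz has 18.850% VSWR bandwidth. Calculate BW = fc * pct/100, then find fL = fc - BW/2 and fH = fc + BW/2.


BW = 3.5983e+09 * 18.850/100 = 6.782796e+08 Hz
fL = 3.5983e+09 - 6.782796e+08/2 = 3.259e+09 Hz
fH = 3.5983e+09 + 6.782796e+08/2 = 3.937e+09 Hz

BW=6.783e+08 Hz, fL=3.259e+09 Hz, fH=3.937e+09 Hz


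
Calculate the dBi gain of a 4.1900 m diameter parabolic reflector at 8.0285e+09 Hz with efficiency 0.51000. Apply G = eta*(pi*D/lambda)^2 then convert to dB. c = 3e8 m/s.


lambda = c / f = 3.0000e+08 / 8.0285e+09 = 0.03736688 m
G_linear = 0.51000 * (pi * 4.1900 / 0.03736688)^2 = 63288.43
G_dBi = 10 * log10(63288.43) = 48.01 dBi

48.01 dBi


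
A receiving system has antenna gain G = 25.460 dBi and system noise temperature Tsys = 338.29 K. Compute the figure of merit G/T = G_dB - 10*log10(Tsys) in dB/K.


G/T = 25.460 - 10*log10(338.29) = 25.460 - 25.29289 = 0.1671 dB/K

0.1671 dB/K


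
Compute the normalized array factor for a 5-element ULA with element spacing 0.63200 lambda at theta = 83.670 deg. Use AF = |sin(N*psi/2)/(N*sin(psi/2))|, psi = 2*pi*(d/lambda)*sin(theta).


psi = 2*pi*0.63200*sin(83.670 deg) = 3.946764 rad
AF = |sin(5*3.946764/2) / (5*sin(3.946764/2))| = 0.09301

0.09301


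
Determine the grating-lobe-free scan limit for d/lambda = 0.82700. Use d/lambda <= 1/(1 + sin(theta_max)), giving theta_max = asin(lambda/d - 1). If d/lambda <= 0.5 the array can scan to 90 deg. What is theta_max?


lambda/d - 1 = 1/0.82700 - 1 = 0.2091898
theta_max = asin(0.2091898) = 12.07 deg

12.07 deg


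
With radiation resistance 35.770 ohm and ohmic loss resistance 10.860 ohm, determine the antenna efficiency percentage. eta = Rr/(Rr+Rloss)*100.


eta = 35.770 / (35.770 + 10.860) * 100 = 76.71%

76.71%


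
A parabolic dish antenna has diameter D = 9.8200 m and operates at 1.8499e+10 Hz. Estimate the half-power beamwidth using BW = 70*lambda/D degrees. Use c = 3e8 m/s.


lambda = c / f = 3.0000e+08 / 1.8499e+10 = 0.01621709 m
BW = 70 * 0.01621709 / 9.8200 = 0.1156 deg

0.1156 deg


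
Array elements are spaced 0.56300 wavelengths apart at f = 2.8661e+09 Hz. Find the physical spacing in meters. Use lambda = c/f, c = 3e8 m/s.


lambda = c / f = 3.0000e+08 / 2.8661e+09 = 0.1046719 m
d = 0.56300 * 0.1046719 = 0.05893 m

0.05893 m


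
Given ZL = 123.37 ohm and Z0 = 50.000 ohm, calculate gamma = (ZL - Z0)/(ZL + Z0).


gamma = (123.37 - 50.000) / (123.37 + 50.000) = 0.4232

0.4232


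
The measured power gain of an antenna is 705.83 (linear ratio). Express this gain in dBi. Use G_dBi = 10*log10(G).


G_dBi = 10 * log10(705.83) = 28.49 dBi

28.49 dBi


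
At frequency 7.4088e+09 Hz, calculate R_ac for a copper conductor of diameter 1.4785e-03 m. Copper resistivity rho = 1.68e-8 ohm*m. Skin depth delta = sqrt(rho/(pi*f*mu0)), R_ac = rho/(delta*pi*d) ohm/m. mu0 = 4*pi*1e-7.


delta = sqrt(1.68e-8 / (pi * 7.4088e+09 * 4*pi*1e-7)) = 7.578807e-07 m
R_ac = 1.68e-8 / (7.578807e-07 * pi * 1.4785e-03) = 4.772 ohm/m

4.772 ohm/m


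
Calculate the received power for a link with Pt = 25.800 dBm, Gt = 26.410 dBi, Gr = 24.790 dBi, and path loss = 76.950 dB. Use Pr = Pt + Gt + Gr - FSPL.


Pr = 25.800 + 26.410 + 24.790 - 76.950 = 0.05 dBm

0.05 dBm


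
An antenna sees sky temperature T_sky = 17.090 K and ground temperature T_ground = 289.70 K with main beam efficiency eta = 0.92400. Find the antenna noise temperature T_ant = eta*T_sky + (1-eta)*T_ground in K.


T_ant = 0.92400 * 17.090 + (1 - 0.92400) * 289.70 = 37.81 K

37.81 K


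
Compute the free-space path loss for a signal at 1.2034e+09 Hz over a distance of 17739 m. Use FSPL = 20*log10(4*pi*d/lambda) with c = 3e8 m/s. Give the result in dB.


lambda = c / f = 3.0000e+08 / 1.2034e+09 = 0.2492937 m
FSPL = 20 * log10(4*pi*17739/0.2492937) = 119.0 dB

119.0 dB


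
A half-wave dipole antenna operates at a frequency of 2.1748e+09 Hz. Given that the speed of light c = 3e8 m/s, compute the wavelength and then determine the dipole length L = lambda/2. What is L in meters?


lambda = c / f = 3.0000e+08 / 2.1748e+09 = 0.1379437 m
L = lambda / 2 = 0.1379437 / 2 = 0.06897 m

0.06897 m


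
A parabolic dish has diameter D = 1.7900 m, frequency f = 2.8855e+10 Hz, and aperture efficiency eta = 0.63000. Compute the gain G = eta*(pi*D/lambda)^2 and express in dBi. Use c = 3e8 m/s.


lambda = c / f = 3.0000e+08 / 2.8855e+10 = 0.01039681 m
G_linear = 0.63000 * (pi * 1.7900 / 0.01039681)^2 = 184308.8
G_dBi = 10 * log10(184308.8) = 52.66 dBi

52.66 dBi


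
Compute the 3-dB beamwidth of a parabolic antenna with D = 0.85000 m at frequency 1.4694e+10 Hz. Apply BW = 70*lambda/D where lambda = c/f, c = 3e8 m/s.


lambda = c / f = 3.0000e+08 / 1.4694e+10 = 0.02041650 m
BW = 70 * 0.02041650 / 0.85000 = 1.681 deg

1.681 deg


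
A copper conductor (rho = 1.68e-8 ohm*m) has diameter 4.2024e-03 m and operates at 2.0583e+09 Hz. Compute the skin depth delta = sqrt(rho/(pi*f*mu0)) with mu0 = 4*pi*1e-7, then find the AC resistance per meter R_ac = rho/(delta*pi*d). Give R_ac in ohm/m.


delta = sqrt(1.68e-8 / (pi * 2.0583e+09 * 4*pi*1e-7)) = 1.437873e-06 m
R_ac = 1.68e-8 / (1.437873e-06 * pi * 4.2024e-03) = 0.8850 ohm/m

0.8850 ohm/m


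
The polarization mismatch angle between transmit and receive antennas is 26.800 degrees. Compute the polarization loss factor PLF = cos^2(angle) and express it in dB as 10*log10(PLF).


PLF_linear = cos^2(26.800 deg) = 0.7967094
PLF_dB = 10 * log10(0.7967094) = -0.9870 dB

-0.9870 dB


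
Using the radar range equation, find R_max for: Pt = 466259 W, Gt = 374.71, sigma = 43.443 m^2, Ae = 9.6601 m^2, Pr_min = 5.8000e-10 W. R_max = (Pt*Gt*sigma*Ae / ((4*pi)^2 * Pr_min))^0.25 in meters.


R^4 = 466259*374.71*43.443*9.6601 / ((4*pi)^2 * 5.8000e-10) = 8.005274e+17
R_max = 8.005274e+17^0.25 = 29912 m

29912 m


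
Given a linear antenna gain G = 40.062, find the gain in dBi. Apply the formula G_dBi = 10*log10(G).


G_dBi = 10 * log10(40.062) = 16.03 dBi

16.03 dBi


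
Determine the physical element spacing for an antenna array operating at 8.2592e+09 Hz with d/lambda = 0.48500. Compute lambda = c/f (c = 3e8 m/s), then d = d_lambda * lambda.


lambda = c / f = 3.0000e+08 / 8.2592e+09 = 0.03632313 m
d = 0.48500 * 0.03632313 = 0.01762 m

0.01762 m


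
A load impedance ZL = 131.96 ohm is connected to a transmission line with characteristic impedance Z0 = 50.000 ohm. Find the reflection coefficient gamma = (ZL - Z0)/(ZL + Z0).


gamma = (131.96 - 50.000) / (131.96 + 50.000) = 0.4504

0.4504


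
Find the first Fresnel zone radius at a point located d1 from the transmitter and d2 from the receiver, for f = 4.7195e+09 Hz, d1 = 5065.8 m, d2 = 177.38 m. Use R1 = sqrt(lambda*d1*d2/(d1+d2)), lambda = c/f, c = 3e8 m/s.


lambda = c / f = 3.0000e+08 / 4.7195e+09 = 0.06356606 m
R1 = sqrt(0.06356606 * 5065.8 * 177.38 / (5065.8 + 177.38)) = 3.301 m

3.301 m


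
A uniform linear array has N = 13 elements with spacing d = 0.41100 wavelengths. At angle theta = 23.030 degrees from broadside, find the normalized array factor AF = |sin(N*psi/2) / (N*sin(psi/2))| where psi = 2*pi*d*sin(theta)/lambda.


psi = 2*pi*0.41100*sin(23.030 deg) = 1.010264 rad
AF = |sin(13*1.010264/2) / (13*sin(1.010264/2))| = 0.04447

0.04447


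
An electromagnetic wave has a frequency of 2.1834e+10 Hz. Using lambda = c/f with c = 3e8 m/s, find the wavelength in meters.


lambda = c / f = 3.0000e+08 / 2.1834e+10 = 0.01374 m

0.01374 m


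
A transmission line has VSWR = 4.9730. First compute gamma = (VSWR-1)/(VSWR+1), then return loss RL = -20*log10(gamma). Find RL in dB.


gamma = (4.9730 - 1) / (4.9730 + 1) = 0.6651599
RL = -20 * log10(0.6651599) = 3.541 dB

3.541 dB


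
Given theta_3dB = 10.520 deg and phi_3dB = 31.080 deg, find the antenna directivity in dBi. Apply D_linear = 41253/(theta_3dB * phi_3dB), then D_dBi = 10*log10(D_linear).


D_linear = 41253 / (10.520 * 31.080) = 126.1708
D_dBi = 10 * log10(126.1708) = 21.01 dBi

21.01 dBi


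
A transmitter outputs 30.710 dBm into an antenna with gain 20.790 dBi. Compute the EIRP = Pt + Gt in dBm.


EIRP = Pt + Gt = 30.710 + 20.790 = 51.50 dBm

51.50 dBm


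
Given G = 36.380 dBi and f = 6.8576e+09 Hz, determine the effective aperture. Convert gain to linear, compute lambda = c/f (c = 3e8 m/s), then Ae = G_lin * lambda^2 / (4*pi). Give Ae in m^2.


lambda = c / f = 3.0000e+08 / 6.8576e+09 = 0.04374708 m
G_linear = 10^(36.380/10) = 4345.102
Ae = G_linear * lambda^2 / (4*pi) = 4345.102 * 0.04374708^2 / (4*pi) = 0.6617 m^2

0.6617 m^2


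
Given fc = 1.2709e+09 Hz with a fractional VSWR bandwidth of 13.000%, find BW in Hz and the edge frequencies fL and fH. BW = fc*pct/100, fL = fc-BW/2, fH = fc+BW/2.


BW = 1.2709e+09 * 13.000/100 = 1.652170e+08 Hz
fL = 1.2709e+09 - 1.652170e+08/2 = 1.188e+09 Hz
fH = 1.2709e+09 + 1.652170e+08/2 = 1.354e+09 Hz

BW=1.652e+08 Hz, fL=1.188e+09 Hz, fH=1.354e+09 Hz


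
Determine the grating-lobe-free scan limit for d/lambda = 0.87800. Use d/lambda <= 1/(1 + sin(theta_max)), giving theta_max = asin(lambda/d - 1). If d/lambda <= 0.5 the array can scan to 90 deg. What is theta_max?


lambda/d - 1 = 1/0.87800 - 1 = 0.1389522
theta_max = asin(0.1389522) = 7.987 deg

7.987 deg


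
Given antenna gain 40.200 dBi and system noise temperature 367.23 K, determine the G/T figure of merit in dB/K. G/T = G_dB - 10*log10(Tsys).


G/T = 40.200 - 10*log10(367.23) = 40.200 - 25.64938 = 14.55 dB/K

14.55 dB/K


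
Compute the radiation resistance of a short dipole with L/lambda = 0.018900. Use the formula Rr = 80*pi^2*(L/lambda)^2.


Rr = 80 * pi^2 * (0.018900)^2 = 80 * 9.869604 * 3.572100e-04 = 0.2820 ohm

0.2820 ohm


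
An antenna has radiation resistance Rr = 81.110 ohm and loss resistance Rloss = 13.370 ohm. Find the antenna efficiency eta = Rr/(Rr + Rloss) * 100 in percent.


eta = 81.110 / (81.110 + 13.370) * 100 = 85.85%

85.85%


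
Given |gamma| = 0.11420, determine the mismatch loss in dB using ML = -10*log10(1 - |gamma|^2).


ML = -10 * log10(1 - 0.11420^2) = -10 * log10(0.98695836) = 0.05701 dB

0.05701 dB


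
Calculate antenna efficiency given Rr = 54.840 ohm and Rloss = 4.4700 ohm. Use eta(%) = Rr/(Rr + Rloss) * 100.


eta = 54.840 / (54.840 + 4.4700) * 100 = 92.46%

92.46%


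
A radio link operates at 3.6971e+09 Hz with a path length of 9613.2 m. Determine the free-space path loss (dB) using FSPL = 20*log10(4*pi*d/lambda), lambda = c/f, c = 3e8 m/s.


lambda = c / f = 3.0000e+08 / 3.6971e+09 = 0.08114468 m
FSPL = 20 * log10(4*pi*9613.2/0.08114468) = 123.5 dB

123.5 dB


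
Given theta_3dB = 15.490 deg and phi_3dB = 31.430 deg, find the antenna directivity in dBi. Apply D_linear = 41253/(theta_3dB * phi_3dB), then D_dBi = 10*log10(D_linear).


D_linear = 41253 / (15.490 * 31.430) = 84.73440
D_dBi = 10 * log10(84.73440) = 19.28 dBi

19.28 dBi


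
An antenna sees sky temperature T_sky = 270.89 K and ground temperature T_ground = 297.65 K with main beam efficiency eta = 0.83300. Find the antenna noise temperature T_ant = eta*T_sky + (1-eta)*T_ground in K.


T_ant = 0.83300 * 270.89 + (1 - 0.83300) * 297.65 = 275.4 K

275.4 K


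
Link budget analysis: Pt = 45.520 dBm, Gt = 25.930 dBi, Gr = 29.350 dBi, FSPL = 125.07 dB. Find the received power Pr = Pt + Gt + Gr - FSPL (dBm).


Pr = 45.520 + 25.930 + 29.350 - 125.07 = -24.27 dBm

-24.27 dBm


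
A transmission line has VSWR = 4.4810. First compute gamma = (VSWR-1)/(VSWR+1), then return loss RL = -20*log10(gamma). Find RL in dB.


gamma = (4.4810 - 1) / (4.4810 + 1) = 0.6351031
RL = -20 * log10(0.6351031) = 3.943 dB

3.943 dB


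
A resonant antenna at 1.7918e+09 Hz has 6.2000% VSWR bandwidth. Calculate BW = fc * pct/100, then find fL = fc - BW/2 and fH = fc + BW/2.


BW = 1.7918e+09 * 6.2000/100 = 1.110916e+08 Hz
fL = 1.7918e+09 - 1.110916e+08/2 = 1.736e+09 Hz
fH = 1.7918e+09 + 1.110916e+08/2 = 1.847e+09 Hz

BW=1.111e+08 Hz, fL=1.736e+09 Hz, fH=1.847e+09 Hz


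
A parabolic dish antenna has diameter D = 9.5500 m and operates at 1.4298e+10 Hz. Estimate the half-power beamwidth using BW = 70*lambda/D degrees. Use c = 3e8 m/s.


lambda = c / f = 3.0000e+08 / 1.4298e+10 = 0.02098196 m
BW = 70 * 0.02098196 / 9.5500 = 0.1538 deg

0.1538 deg


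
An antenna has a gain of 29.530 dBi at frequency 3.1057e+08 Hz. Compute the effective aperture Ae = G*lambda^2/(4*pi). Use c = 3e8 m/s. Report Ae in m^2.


lambda = c / f = 3.0000e+08 / 3.1057e+08 = 0.9659658 m
G_linear = 10^(29.530/10) = 897.4288
Ae = G_linear * lambda^2 / (4*pi) = 897.4288 * 0.9659658^2 / (4*pi) = 66.64 m^2

66.64 m^2


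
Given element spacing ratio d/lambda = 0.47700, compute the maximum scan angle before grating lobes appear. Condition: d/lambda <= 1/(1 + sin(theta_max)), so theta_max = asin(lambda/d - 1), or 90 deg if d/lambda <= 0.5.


lambda/d - 1 = 1/0.47700 - 1 = 1.096436 >= 1
d/lambda <= 0.5, so the array can scan to endfire without grating lobes: theta_max = 90 deg

90 deg


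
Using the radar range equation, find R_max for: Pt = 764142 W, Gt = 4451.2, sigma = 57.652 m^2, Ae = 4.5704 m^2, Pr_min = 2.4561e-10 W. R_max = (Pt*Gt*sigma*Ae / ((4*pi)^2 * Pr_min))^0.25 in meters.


R^4 = 764142*4451.2*57.652*4.5704 / ((4*pi)^2 * 2.4561e-10) = 2.310755e+19
R_max = 2.310755e+19^0.25 = 69333 m

69333 m


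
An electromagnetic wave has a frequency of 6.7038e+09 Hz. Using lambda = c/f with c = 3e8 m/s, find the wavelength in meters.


lambda = c / f = 3.0000e+08 / 6.7038e+09 = 0.04475 m

0.04475 m


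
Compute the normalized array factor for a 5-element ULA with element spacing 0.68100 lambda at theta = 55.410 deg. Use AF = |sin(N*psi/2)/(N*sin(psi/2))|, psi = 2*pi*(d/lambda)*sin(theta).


psi = 2*pi*0.68100*sin(55.410 deg) = 3.522500 rad
AF = |sin(5*3.522500/2) / (5*sin(3.522500/2))| = 0.1181

0.1181


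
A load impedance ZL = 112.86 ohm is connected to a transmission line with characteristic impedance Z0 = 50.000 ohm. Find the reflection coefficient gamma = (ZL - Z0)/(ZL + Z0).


gamma = (112.86 - 50.000) / (112.86 + 50.000) = 0.3860

0.3860


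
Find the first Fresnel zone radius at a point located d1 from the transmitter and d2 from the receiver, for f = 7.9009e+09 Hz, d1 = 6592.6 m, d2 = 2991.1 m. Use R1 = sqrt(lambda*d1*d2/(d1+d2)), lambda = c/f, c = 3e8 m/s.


lambda = c / f = 3.0000e+08 / 7.9009e+09 = 0.03797036 m
R1 = sqrt(0.03797036 * 6592.6 * 2991.1 / (6592.6 + 2991.1)) = 8.839 m

8.839 m


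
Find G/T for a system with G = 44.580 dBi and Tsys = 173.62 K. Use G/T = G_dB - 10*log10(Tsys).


G/T = 44.580 - 10*log10(173.62) = 44.580 - 22.39600 = 22.18 dB/K

22.18 dB/K


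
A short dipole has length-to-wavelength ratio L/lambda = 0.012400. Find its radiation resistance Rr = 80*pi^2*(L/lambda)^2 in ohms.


Rr = 80 * pi^2 * (0.012400)^2 = 80 * 9.869604 * 1.537600e-04 = 0.1214 ohm

0.1214 ohm


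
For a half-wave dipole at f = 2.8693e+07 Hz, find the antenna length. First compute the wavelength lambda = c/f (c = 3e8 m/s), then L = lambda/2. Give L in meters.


lambda = c / f = 3.0000e+08 / 2.8693e+07 = 10.45551 m
L = lambda / 2 = 10.45551 / 2 = 5.228 m

5.228 m


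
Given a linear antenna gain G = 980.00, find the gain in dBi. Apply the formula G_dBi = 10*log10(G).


G_dBi = 10 * log10(980.00) = 29.91 dBi

29.91 dBi


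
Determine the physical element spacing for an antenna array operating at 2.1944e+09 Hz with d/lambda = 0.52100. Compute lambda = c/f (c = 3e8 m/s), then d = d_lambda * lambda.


lambda = c / f = 3.0000e+08 / 2.1944e+09 = 0.1367116 m
d = 0.52100 * 0.1367116 = 0.07123 m

0.07123 m


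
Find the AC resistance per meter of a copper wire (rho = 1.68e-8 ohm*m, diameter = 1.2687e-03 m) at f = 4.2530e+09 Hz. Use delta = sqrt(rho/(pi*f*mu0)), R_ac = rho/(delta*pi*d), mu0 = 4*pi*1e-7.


delta = sqrt(1.68e-8 / (pi * 4.2530e+09 * 4*pi*1e-7)) = 1.000293e-06 m
R_ac = 1.68e-8 / (1.000293e-06 * pi * 1.2687e-03) = 4.214 ohm/m

4.214 ohm/m


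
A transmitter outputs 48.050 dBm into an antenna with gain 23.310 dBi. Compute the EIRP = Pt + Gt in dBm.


EIRP = Pt + Gt = 48.050 + 23.310 = 71.36 dBm

71.36 dBm


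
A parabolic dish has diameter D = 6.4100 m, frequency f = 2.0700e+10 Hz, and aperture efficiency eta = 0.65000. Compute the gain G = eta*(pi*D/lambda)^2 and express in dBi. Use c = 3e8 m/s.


lambda = c / f = 3.0000e+08 / 2.0700e+10 = 0.01449275 m
G_linear = 0.65000 * (pi * 6.4100 / 0.01449275)^2 = 1.254953e+06
G_dBi = 10 * log10(1.254953e+06) = 60.99 dBi

60.99 dBi


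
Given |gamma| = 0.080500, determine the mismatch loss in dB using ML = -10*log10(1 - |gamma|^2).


ML = -10 * log10(1 - 0.080500^2) = -10 * log10(0.99351975) = 0.02823 dB

0.02823 dB


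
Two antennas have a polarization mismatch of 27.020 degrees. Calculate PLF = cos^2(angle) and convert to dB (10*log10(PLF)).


PLF_linear = cos^2(27.020 deg) = 0.7936102
PLF_dB = 10 * log10(0.7936102) = -1.004 dB

-1.004 dB


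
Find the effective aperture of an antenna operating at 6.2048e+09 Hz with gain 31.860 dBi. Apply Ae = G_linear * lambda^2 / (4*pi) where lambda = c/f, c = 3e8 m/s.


lambda = c / f = 3.0000e+08 / 6.2048e+09 = 0.04834966 m
G_linear = 10^(31.860/10) = 1534.617
Ae = G_linear * lambda^2 / (4*pi) = 1534.617 * 0.04834966^2 / (4*pi) = 0.2855 m^2

0.2855 m^2


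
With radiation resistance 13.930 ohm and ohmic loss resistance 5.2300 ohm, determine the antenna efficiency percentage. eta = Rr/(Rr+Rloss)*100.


eta = 13.930 / (13.930 + 5.2300) * 100 = 72.70%

72.70%


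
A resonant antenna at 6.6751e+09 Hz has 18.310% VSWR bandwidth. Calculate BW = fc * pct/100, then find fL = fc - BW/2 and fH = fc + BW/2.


BW = 6.6751e+09 * 18.310/100 = 1.222211e+09 Hz
fL = 6.6751e+09 - 1.222211e+09/2 = 6.064e+09 Hz
fH = 6.6751e+09 + 1.222211e+09/2 = 7.286e+09 Hz

BW=1.222e+09 Hz, fL=6.064e+09 Hz, fH=7.286e+09 Hz


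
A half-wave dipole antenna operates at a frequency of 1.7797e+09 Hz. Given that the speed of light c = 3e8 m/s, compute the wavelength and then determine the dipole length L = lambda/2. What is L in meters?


lambda = c / f = 3.0000e+08 / 1.7797e+09 = 0.1685677 m
L = lambda / 2 = 0.1685677 / 2 = 0.08428 m

0.08428 m


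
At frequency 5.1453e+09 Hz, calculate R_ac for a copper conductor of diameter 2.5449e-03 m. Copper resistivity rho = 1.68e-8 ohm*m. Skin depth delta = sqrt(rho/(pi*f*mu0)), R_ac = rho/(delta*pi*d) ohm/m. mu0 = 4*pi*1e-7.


delta = sqrt(1.68e-8 / (pi * 5.1453e+09 * 4*pi*1e-7)) = 9.094303e-07 m
R_ac = 1.68e-8 / (9.094303e-07 * pi * 2.5449e-03) = 2.311 ohm/m

2.311 ohm/m


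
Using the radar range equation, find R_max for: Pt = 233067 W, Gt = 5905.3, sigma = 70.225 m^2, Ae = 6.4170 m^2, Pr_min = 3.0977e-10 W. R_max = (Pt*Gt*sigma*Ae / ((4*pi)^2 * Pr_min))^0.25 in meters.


R^4 = 233067*5905.3*70.225*6.4170 / ((4*pi)^2 * 3.0977e-10) = 1.267907e+19
R_max = 1.267907e+19^0.25 = 59672 m

59672 m


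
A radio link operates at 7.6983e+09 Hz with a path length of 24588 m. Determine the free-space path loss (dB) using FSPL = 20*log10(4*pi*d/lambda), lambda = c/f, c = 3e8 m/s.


lambda = c / f = 3.0000e+08 / 7.6983e+09 = 0.03896964 m
FSPL = 20 * log10(4*pi*24588/0.03896964) = 138.0 dB

138.0 dB


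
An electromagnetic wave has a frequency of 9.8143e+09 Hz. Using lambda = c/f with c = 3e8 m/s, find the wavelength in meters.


lambda = c / f = 3.0000e+08 / 9.8143e+09 = 0.03057 m

0.03057 m


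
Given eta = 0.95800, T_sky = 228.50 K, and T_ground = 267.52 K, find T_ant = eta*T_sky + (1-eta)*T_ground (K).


T_ant = 0.95800 * 228.50 + (1 - 0.95800) * 267.52 = 230.1 K

230.1 K


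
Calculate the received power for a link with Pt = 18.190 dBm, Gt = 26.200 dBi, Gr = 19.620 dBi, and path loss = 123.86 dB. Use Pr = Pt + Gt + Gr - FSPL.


Pr = 18.190 + 26.200 + 19.620 - 123.86 = -59.85 dBm

-59.85 dBm


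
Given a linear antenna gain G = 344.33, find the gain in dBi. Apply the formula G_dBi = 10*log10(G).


G_dBi = 10 * log10(344.33) = 25.37 dBi

25.37 dBi


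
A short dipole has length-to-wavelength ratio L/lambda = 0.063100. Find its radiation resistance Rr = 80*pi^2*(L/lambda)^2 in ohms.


Rr = 80 * pi^2 * (0.063100)^2 = 80 * 9.869604 * 3.981610e-03 = 3.144 ohm

3.144 ohm


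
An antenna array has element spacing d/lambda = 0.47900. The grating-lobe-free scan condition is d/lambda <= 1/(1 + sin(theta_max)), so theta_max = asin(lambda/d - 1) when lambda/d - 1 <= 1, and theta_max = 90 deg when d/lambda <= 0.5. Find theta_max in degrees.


lambda/d - 1 = 1/0.47900 - 1 = 1.087683 >= 1
d/lambda <= 0.5, so the array can scan to endfire without grating lobes: theta_max = 90 deg

90 deg


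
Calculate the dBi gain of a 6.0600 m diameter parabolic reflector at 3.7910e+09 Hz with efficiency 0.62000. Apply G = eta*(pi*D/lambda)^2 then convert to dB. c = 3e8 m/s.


lambda = c / f = 3.0000e+08 / 3.7910e+09 = 0.07913479 m
G_linear = 0.62000 * (pi * 6.0600 / 0.07913479)^2 = 35884.08
G_dBi = 10 * log10(35884.08) = 45.55 dBi

45.55 dBi


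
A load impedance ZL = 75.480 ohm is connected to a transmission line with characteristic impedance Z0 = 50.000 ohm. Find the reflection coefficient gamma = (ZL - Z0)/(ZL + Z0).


gamma = (75.480 - 50.000) / (75.480 + 50.000) = 0.2031

0.2031


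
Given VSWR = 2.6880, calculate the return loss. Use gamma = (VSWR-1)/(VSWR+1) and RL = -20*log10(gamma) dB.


gamma = (2.6880 - 1) / (2.6880 + 1) = 0.4577007
RL = -20 * log10(0.4577007) = 6.788 dB

6.788 dB


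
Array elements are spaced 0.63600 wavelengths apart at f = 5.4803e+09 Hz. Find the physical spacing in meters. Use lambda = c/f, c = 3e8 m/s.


lambda = c / f = 3.0000e+08 / 5.4803e+09 = 0.05474153 m
d = 0.63600 * 0.05474153 = 0.03482 m

0.03482 m


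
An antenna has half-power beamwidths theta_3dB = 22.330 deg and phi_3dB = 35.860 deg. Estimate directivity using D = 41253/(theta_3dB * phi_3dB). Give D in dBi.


D_linear = 41253 / (22.330 * 35.860) = 51.51771
D_dBi = 10 * log10(51.51771) = 17.12 dBi

17.12 dBi


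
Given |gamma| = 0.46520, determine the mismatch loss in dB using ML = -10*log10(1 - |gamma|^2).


ML = -10 * log10(1 - 0.46520^2) = -10 * log10(0.78358896) = 1.059 dB

1.059 dB


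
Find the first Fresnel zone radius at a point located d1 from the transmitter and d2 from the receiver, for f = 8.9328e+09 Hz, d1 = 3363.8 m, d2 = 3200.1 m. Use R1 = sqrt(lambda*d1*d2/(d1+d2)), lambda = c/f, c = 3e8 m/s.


lambda = c / f = 3.0000e+08 / 8.9328e+09 = 0.03358409 m
R1 = sqrt(0.03358409 * 3363.8 * 3200.1 / (3363.8 + 3200.1)) = 7.421 m

7.421 m


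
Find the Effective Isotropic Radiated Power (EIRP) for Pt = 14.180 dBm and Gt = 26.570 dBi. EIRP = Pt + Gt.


EIRP = Pt + Gt = 14.180 + 26.570 = 40.75 dBm

40.75 dBm


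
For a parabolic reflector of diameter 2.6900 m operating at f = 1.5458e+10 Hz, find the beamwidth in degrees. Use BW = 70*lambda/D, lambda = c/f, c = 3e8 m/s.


lambda = c / f = 3.0000e+08 / 1.5458e+10 = 0.01940743 m
BW = 70 * 0.01940743 / 2.6900 = 0.5050 deg

0.5050 deg


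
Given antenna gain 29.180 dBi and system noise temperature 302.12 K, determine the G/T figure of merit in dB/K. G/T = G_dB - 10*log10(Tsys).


G/T = 29.180 - 10*log10(302.12) = 29.180 - 24.80179 = 4.378 dB/K

4.378 dB/K


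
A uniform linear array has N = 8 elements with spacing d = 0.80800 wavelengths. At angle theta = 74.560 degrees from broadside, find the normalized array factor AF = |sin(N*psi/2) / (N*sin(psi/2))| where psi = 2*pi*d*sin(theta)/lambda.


psi = 2*pi*0.80800*sin(74.560 deg) = 4.893590 rad
AF = |sin(8*4.893590/2) / (8*sin(4.893590/2))| = 0.1294

0.1294


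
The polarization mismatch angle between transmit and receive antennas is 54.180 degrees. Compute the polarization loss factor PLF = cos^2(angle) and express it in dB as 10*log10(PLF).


PLF_linear = cos^2(54.180 deg) = 0.3425067
PLF_dB = 10 * log10(0.3425067) = -4.653 dB

-4.653 dB


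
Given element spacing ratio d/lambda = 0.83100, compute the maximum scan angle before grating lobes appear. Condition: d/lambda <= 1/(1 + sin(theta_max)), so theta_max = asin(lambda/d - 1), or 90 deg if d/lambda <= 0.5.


lambda/d - 1 = 1/0.83100 - 1 = 0.2033694
theta_max = asin(0.2033694) = 11.73 deg

11.73 deg


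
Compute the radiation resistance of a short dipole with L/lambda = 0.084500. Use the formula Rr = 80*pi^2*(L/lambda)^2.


Rr = 80 * pi^2 * (0.084500)^2 = 80 * 9.869604 * 7.140250e-03 = 5.638 ohm

5.638 ohm


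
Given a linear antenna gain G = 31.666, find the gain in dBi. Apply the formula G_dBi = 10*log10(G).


G_dBi = 10 * log10(31.666) = 15.01 dBi

15.01 dBi


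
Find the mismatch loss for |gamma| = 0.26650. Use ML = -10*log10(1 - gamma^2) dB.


ML = -10 * log10(1 - 0.26650^2) = -10 * log10(0.92897775) = 0.3199 dB

0.3199 dB


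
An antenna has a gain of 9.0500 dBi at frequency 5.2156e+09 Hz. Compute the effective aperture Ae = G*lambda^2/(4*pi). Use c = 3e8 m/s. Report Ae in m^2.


lambda = c / f = 3.0000e+08 / 5.2156e+09 = 0.05751975 m
G_linear = 10^(9.0500/10) = 8.035261
Ae = G_linear * lambda^2 / (4*pi) = 8.035261 * 0.05751975^2 / (4*pi) = 2.116e-03 m^2

2.116e-03 m^2


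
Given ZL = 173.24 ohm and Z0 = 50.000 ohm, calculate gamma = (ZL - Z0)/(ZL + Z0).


gamma = (173.24 - 50.000) / (173.24 + 50.000) = 0.5521

0.5521


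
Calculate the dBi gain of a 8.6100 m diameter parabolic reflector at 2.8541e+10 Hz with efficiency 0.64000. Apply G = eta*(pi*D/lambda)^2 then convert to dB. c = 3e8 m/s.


lambda = c / f = 3.0000e+08 / 2.8541e+10 = 0.01051119 m
G_linear = 0.64000 * (pi * 8.6100 / 0.01051119)^2 = 4.238208e+06
G_dBi = 10 * log10(4.238208e+06) = 66.27 dBi

66.27 dBi


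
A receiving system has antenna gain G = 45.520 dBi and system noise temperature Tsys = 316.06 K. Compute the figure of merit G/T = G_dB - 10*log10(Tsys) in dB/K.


G/T = 45.520 - 10*log10(316.06) = 45.520 - 24.99770 = 20.52 dB/K

20.52 dB/K


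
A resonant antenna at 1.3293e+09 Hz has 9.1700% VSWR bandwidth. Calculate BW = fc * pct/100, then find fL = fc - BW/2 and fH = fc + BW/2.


BW = 1.3293e+09 * 9.1700/100 = 1.218968e+08 Hz
fL = 1.3293e+09 - 1.218968e+08/2 = 1.268e+09 Hz
fH = 1.3293e+09 + 1.218968e+08/2 = 1.390e+09 Hz

BW=1.219e+08 Hz, fL=1.268e+09 Hz, fH=1.390e+09 Hz
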